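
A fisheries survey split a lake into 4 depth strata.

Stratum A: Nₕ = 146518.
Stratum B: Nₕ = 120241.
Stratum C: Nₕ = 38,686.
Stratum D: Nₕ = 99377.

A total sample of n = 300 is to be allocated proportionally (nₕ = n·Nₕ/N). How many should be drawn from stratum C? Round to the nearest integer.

Share of stratum C = 38686/404822 = 0.09556.
Allocate 300 × 0.09556 = 28.669... → 29.

29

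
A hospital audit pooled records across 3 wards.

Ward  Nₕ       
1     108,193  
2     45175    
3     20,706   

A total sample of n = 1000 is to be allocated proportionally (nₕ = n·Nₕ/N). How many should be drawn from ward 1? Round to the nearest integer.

N = 108193 + 45175 + 20706 = 174074.
n_1 = 1000·108193/174074 = 621.535... → 622.

622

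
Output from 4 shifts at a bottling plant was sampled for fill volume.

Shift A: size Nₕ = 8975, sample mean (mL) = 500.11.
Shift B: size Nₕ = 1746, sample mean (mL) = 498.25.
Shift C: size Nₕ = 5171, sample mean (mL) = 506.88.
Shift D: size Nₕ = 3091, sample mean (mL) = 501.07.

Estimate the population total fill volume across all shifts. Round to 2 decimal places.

9528315.60

A: 8975·500.11 = 4488487.25
B: 1746·498.25 = 869944.5
C: 5171·506.88 = 2621076.48
D: 3091·501.07 = 1548807.37
τ̂ = Σ Nₕx̄ₕ = 9528315.60.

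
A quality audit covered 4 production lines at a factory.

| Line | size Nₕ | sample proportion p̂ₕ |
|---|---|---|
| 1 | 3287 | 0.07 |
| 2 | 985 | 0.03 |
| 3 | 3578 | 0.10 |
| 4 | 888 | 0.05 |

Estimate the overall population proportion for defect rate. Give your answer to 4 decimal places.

N = 3287 + 985 + 3578 + 888 = 8738.
Overall proportion = Σ (Nₕ/N)·p̂ₕ.
Σ Nₕp̂ₕ = 230.09 + 29.55 + 357.8 + 44.4 = 661.84.
661.84 / 8738 = 0.075743... → 0.0757.

0.0757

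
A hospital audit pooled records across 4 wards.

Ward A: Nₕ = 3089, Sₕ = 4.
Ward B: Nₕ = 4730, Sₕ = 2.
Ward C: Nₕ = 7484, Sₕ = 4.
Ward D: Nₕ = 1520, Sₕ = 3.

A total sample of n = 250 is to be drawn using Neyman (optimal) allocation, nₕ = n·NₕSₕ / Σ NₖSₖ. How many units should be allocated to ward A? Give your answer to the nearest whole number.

A: NₕSₕ = 3089·4 = 12356
B: NₕSₕ = 4730·2 = 9460
C: NₕSₕ = 7484·4 = 29936
D: NₕSₕ = 1520·3 = 4560
Σ NₕSₕ = 56312.
n_A = 250·12356/56312 = 54.855... → 55.

55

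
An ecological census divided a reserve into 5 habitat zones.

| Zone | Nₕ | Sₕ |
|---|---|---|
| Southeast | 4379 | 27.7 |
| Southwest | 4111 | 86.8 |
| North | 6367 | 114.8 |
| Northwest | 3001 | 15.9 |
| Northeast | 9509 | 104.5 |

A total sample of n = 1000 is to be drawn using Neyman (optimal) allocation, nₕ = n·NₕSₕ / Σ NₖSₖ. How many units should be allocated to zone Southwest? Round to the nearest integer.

159

Southeast: NₕSₕ = 4379·27.7 = 121298.3
Southwest: NₕSₕ = 4111·86.8 = 356834.8
North: NₕSₕ = 6367·114.8 = 730931.6
Northwest: NₕSₕ = 3001·15.9 = 47715.9
Northeast: NₕSₕ = 9509·104.5 = 993690.5
Σ NₕSₕ = 2250471.1.
n_Southwest = 1000·356834.8/2250471.1 = 158.560... → 159.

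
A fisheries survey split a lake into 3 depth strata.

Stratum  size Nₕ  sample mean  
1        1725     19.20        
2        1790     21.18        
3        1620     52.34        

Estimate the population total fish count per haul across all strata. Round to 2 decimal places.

155823.00

1: 1725·19.20 = 33120
2: 1790·21.18 = 37912.2
3: 1620·52.34 = 84790.8
τ̂ = Σ Nₕx̄ₕ = 155823.00.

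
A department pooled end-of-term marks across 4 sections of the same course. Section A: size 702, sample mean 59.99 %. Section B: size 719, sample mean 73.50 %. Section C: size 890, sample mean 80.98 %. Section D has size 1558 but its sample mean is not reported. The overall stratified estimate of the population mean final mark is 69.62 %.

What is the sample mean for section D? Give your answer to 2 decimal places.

65.68

Σ Nₕx̄ₕ = N·μ, so 1558·x̄_D = 3869·69.62 − (702·59.99 + 719·73.50 + 890·80.98).
= 269359.78 − 167031.68 = 102328.1.
x̄_D = 102328.1 / 1558 = 65.6791... → 65.68.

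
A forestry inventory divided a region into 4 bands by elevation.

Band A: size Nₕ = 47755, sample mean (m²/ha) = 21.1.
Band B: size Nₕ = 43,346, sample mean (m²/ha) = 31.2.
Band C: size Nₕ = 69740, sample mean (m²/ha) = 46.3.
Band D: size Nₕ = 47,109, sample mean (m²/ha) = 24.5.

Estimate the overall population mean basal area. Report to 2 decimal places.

x̄_st = (Σ Nₕx̄ₕ) / (Σ Nₕ) = (47755·21.1 + 43346·31.2 + 69740·46.3 + 47109·24.5) / 207950
= 6743158.2 / 207950 = 32.4268... → 32.43.

32.43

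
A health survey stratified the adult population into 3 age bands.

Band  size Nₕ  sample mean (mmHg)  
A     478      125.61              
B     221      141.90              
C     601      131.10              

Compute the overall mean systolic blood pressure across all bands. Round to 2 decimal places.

130.92

N = 1300; weights Wₕ = Nₕ/N = (0.3677, 0.1700, 0.4623).
x̄_st = Σ Wₕ·x̄ₕ = 0.3677·125.61 + 0.1700·141.90 + 0.4623·131.10 ≈ 130.9174...
→ 130.92.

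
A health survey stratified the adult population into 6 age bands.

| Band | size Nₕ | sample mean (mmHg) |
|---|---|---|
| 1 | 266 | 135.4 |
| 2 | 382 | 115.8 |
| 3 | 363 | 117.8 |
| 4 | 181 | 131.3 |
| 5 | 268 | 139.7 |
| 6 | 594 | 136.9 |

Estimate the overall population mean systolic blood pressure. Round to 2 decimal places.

x̄_st = (Σ Nₕx̄ₕ) / (Σ Nₕ) = (266·135.4 + 382·115.8 + 363·117.8 + 181·131.3 + 268·139.7 + 594·136.9) / 2054
= 265536.9 / 2054 = 129.2779... → 129.28.

129.28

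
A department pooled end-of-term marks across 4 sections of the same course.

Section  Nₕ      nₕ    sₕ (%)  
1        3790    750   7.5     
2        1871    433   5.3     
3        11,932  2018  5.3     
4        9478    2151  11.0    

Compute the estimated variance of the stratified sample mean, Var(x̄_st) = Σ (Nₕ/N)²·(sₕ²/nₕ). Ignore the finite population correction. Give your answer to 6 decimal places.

0.011380

N = 27071; Wₕ = Nₕ/N.
section 1: (3790/27071)²·7.5²/750 = 0.001470047
section 2: (1871/27071)²·5.3²/433 = 0.000309887
section 3: (11932/27071)²·5.3²/2018 = 0.002704260
section 4: (9478/27071)²·11.0²/2151 = 0.006895564
Sum = 0.011379757 → 0.011380.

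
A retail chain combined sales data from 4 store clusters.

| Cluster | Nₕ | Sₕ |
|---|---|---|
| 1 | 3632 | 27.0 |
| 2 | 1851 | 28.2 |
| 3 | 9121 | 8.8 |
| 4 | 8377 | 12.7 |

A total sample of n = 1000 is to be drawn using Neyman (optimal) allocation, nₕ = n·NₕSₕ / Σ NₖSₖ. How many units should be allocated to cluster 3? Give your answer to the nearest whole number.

238

1: NₕSₕ = 3632·27.0 = 98064
2: NₕSₕ = 1851·28.2 = 52198.2
3: NₕSₕ = 9121·8.8 = 80264.8
4: NₕSₕ = 8377·12.7 = 106387.9
Σ NₕSₕ = 336914.9.
n_3 = 1000·80264.8/336914.9 = 238.235... → 238.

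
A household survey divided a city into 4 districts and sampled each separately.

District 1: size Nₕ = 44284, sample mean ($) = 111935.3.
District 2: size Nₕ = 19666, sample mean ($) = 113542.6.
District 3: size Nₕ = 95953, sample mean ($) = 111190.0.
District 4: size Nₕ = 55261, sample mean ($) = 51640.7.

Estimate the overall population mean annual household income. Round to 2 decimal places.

x̄_st = (Σ Nₕx̄ₕ) / (Σ Nₕ) = (44284·111935.3 + 19666·113542.6 + 95953·111190.0 + 55261·51640.7) / 215164
= 20712602389.5 / 215164 = 96264.2561... → 96264.26.

96264.26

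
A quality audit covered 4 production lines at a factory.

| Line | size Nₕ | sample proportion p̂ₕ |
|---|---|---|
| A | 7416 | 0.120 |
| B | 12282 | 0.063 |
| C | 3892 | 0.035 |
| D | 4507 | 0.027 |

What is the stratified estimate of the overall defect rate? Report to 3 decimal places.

0.068

Wₕ = Nₕ/N with N = 28097: 0.2639, 0.4371, 0.1385, 0.1604.
p̂_st = 0.2639·0.120 + 0.4371·0.063 + 0.1385·0.035 + 0.1604·0.027 ≈ 0.06839... → 0.068.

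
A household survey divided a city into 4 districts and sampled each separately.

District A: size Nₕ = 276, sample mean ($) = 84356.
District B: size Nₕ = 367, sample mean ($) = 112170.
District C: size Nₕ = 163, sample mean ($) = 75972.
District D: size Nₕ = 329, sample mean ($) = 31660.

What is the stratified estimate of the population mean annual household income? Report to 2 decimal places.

N = 276 + 367 + 163 + 329 = 1135.
Weight each subgroup mean by Nₕ/N and sum.
Σ Nₕx̄ₕ = 276·84356 + 367·112170 + 163·75972 + 329·31660 = 23282256 + 41166390 + 12383436 + 10416140 = 87248222.
Divide by N: 87248222 / 1135 = 76870.6802... → 76870.68.

76870.68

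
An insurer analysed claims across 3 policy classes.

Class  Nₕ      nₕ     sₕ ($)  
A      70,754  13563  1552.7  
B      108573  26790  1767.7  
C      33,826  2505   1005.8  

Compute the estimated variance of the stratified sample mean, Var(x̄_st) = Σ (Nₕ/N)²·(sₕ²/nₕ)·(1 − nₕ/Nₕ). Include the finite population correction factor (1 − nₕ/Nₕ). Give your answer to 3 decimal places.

N = 213153. Term for each stratum: Wₕ²sₕ²/nₕ·(1−nₕ/Nₕ).
Var(x̄_st) = 15.831247 + 22.795356 + 9.417137 = 48.043741 → 48.044.

48.044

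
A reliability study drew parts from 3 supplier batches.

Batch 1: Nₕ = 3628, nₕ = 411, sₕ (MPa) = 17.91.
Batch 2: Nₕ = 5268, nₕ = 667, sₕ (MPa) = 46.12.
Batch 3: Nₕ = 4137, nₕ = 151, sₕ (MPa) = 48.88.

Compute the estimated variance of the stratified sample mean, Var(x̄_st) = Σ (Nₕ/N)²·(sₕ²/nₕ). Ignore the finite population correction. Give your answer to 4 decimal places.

2.1758

N = 13033; Wₕ = Nₕ/N.
batch 1: (3628/13033)²·17.91²/411 = 0.0604777
batch 2: (5268/13033)²·46.12²/667 = 0.5210213
batch 3: (4137/13033)²·48.88²/151 = 1.5942914
Sum = 2.1757904 → 2.1758.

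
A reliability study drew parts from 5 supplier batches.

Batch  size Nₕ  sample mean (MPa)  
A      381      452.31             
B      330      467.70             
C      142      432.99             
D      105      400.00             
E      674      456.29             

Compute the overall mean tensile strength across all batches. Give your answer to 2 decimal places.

452.02

N = 381 + 330 + 142 + 105 + 674 = 1632.
The stratified mean weights each stratum mean by its population share Nₕ/N.
Σ Nₕx̄ₕ = 381·452.31 + 330·467.70 + 142·432.99 + 105·400.00 + 674·456.29 = 172330.11 + 154341 + 61484.58 + 42000 + 307539.46 = 737695.15.
Divide by N: 737695.15 / 1632 = 452.0191... → 452.02.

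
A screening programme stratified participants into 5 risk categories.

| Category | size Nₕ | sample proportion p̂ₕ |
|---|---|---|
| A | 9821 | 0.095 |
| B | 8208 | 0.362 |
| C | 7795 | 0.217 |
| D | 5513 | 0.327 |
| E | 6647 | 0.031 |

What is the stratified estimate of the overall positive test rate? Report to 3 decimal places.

Wₕ = Nₕ/N with N = 37984: 0.2586, 0.2161, 0.2052, 0.1451, 0.1750.
p̂_st = 0.2586·0.095 + 0.2161·0.362 + 0.2052·0.217 + 0.1451·0.327 + 0.1750·0.031 ≈ 0.20021... → 0.200.

0.200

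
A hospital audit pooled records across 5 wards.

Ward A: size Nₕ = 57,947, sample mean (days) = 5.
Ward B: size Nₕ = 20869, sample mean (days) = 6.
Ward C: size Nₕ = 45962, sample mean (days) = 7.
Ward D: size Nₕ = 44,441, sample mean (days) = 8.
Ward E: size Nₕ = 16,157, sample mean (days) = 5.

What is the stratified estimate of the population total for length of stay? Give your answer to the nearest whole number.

1172996

Population total = Σ Nₕ·x̄ₕ (each stratum's size times its mean).
57947·5 + 20869·6 + 45962·7 + 44441·8 + 16157·5 = 289735 + 125214 + 321734 + 355528 + 80785 = 1172996.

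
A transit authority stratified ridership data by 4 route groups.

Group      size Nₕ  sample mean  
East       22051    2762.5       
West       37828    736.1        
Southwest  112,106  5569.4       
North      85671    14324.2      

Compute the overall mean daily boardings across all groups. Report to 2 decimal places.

7530.56

N = 22051 + 37828 + 112106 + 85671 = 257656.
Weight each subgroup mean by Nₕ/N and sum.
Σ Nₕx̄ₕ = 22051·2762.5 + 37828·736.1 + 112106·5569.4 + 85671·14324.2 = 60915887.5 + 27845190.8 + 624363156.4 + 1227168538.2 = 1940292772.9.
Divide by N: 1940292772.9 / 257656 = 7530.5554... → 7530.56.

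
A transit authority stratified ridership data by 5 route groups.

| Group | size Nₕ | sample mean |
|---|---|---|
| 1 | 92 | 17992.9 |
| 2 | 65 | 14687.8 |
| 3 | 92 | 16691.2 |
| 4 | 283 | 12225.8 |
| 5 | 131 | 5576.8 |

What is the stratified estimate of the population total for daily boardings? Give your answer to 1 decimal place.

Estimate total by summing Nₕ·x̄ₕ over strata.
92·17992.9 + 65·14687.8 + 92·16691.2 + 283·12225.8 + 131·5576.8 = 1655346.8 + 954707 + 1535590.4 + 3459901.4 + 730560.8 = 8336106.4.

8336106.4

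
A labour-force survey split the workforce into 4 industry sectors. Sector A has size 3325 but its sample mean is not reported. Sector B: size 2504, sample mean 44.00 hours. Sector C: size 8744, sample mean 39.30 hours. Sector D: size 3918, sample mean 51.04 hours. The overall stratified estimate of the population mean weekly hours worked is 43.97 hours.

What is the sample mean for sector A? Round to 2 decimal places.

N = 3325 + 2504 + 8744 + 3918 = 18491.
Overall total = μ·N = 43.97·18491 = 813049.27.
Subtract the known strata: 2504·44.00 + 8744·39.30 + 3918·51.04 = 653789.92.
Remaining total for sector A: 813049.27 − 653789.92 = 159259.35.
Divide by its size: 159259.35 / 3325 = 47.8975... → 47.90.

47.90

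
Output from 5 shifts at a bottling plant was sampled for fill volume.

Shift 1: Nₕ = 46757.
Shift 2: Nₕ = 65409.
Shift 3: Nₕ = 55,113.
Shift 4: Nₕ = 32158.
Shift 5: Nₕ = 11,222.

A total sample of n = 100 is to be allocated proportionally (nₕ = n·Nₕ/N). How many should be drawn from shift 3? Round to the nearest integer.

Share of shift 3 = 55113/210659 = 0.26162.
Allocate 100 × 0.26162 = 26.162... → 26.

26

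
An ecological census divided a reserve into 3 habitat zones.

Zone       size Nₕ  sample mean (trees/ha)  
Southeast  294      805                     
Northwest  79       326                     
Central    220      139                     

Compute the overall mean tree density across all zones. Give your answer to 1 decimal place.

494.1

N = 294 + 79 + 220 = 593.
The stratified mean weights each stratum mean by its population share Nₕ/N.
Σ Nₕx̄ₕ = 294·805 + 79·326 + 220·139 = 236670 + 25754 + 30580 = 293004.
Divide by N: 293004 / 593 = 494.105... → 494.1.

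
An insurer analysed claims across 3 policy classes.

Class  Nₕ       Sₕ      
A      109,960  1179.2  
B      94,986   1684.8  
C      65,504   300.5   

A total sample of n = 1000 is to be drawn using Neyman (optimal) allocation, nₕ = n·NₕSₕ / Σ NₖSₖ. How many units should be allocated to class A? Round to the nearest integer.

Σ NₕSₕ = 109960·1179.2 + 94986·1684.8 + 65504·300.5 = 309381196.8.
Share for A: 129664832/309381196.8 = 0.41911.
n_A = 1000 × 0.41911 = 419.110... → 419.

419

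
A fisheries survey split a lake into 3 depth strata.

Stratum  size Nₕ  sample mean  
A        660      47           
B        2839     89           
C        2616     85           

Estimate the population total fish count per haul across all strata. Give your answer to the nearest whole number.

506051

A: 660·47 = 31020
B: 2839·89 = 252671
C: 2616·85 = 222360
τ̂ = Σ Nₕx̄ₕ = 506051.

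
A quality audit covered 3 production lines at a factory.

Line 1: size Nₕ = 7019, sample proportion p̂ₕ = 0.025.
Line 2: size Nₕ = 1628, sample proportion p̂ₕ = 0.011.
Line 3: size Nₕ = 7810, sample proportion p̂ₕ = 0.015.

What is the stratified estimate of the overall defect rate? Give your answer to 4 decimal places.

0.0189

Wₕ = Nₕ/N with N = 16457: 0.4265, 0.0989, 0.4746.
p̂_st = 0.4265·0.025 + 0.0989·0.011 + 0.4746·0.015 ≈ 0.018869... → 0.0189.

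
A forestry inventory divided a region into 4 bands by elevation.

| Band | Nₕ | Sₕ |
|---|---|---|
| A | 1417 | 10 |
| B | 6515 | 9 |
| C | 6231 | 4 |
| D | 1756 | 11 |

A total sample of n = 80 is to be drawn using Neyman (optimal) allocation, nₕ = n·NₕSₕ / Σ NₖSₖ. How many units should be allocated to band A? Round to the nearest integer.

10

A: NₕSₕ = 1417·10 = 14170
B: NₕSₕ = 6515·9 = 58635
C: NₕSₕ = 6231·4 = 24924
D: NₕSₕ = 1756·11 = 19316
Σ NₕSₕ = 117045.
n_A = 80·14170/117045 = 9.685... → 10.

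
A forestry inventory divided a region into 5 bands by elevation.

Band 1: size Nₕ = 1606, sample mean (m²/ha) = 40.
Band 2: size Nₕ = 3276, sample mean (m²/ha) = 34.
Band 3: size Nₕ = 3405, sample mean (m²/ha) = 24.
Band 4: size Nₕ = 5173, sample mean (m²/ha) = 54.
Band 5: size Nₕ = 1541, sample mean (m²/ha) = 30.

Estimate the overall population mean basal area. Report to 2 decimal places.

x̄_st = (Σ Nₕx̄ₕ) / (Σ Nₕ) = (1606·40 + 3276·34 + 3405·24 + 5173·54 + 1541·30) / 15001
= 582916 / 15001 = 38.8585... → 38.86.

38.86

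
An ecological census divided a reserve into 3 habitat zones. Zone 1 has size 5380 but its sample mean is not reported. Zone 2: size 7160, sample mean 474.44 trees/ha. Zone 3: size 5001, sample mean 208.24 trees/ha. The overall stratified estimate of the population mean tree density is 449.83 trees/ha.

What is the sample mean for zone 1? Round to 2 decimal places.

641.65

N = 5380 + 7160 + 5001 = 17541.
Overall total = μ·N = 449.83·17541 = 7890468.03.
Subtract the known strata: 7160·474.44 + 5001·208.24 = 4438398.64.
Remaining total for zone 1: 7890468.03 − 4438398.64 = 3452069.39.
Divide by its size: 3452069.39 / 5380 = 641.6486... → 641.65.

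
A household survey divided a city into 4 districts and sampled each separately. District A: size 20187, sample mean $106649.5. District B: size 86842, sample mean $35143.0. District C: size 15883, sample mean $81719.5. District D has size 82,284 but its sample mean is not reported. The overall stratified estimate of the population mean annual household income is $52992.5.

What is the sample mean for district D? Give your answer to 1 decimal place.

53121.8

Σ Nₕx̄ₕ = N·μ, so 82284·x̄_D = 205196·52992.5 − (20187·106649.5 + 86842·35143.0 + 15883·81719.5).
= 10873849030 − 6502772681 = 4371076349.
x̄_D = 4371076349 / 82284 = 53121.826... → 53121.8.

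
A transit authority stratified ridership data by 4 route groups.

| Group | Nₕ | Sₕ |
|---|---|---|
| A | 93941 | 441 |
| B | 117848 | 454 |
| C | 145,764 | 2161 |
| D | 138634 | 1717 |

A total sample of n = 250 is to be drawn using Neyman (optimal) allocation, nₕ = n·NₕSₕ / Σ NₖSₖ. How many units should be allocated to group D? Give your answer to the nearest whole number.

A: NₕSₕ = 93941·441 = 41427981
B: NₕSₕ = 117848·454 = 53502992
C: NₕSₕ = 145764·2161 = 314996004
D: NₕSₕ = 138634·1717 = 238034578
Σ NₕSₕ = 647961555.
n_D = 250·238034578/647961555 = 91.840... → 92.

92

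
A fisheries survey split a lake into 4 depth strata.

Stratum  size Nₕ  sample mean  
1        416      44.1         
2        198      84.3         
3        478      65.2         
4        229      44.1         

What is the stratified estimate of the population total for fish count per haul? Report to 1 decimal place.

Estimate total by summing Nₕ·x̄ₕ over strata.
416·44.1 + 198·84.3 + 478·65.2 + 229·44.1 = 18345.6 + 16691.4 + 31165.6 + 10098.9 = 76301.5.

76301.5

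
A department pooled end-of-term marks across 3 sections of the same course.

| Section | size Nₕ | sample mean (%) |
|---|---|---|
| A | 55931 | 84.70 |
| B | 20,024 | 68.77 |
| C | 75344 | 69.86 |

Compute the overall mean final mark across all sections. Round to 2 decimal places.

75.20

N = 55931 + 20024 + 75344 = 151299.
The stratified mean weights each stratum mean by its population share Nₕ/N.
Σ Nₕx̄ₕ = 55931·84.70 + 20024·68.77 + 75344·69.86 = 4737355.7 + 1377050.48 + 5263531.84 = 11377938.02.
Divide by N: 11377938.02 / 151299 = 75.2017... → 75.20.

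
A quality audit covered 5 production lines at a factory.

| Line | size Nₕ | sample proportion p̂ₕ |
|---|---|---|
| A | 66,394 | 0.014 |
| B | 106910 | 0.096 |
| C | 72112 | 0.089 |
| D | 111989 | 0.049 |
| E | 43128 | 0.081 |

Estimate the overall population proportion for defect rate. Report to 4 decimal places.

N = 66394 + 106910 + 72112 + 111989 + 43128 = 400533.
Overall proportion = Σ (Nₕ/N)·p̂ₕ.
Σ Nₕp̂ₕ = 929.516 + 10263.36 + 6417.968 + 5487.461 + 3493.368 = 26591.673.
26591.673 / 400533 = 0.066391... → 0.0664.

0.0664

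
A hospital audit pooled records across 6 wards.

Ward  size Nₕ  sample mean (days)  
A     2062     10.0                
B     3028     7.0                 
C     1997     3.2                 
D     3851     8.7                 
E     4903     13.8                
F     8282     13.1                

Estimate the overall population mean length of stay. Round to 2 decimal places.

N = 2062 + 3028 + 1997 + 3851 + 4903 + 8282 = 24123.
The stratified mean weights each stratum mean by its population share Nₕ/N.
Σ Nₕx̄ₕ = 2062·10.0 + 3028·7.0 + 1997·3.2 + 3851·8.7 + 4903·13.8 + 8282·13.1 = 20620 + 21196 + 6390.4 + 33503.7 + 67661.4 + 108494.2 = 257865.7.
Divide by N: 257865.7 / 24123 = 10.6896... → 10.69.

10.69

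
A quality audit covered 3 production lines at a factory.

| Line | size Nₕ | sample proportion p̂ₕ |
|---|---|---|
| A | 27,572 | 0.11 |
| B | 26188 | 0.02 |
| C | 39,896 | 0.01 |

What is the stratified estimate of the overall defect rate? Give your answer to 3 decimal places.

0.042

Wₕ = Nₕ/N with N = 93656: 0.2944, 0.2796, 0.4260.
p̂_st = 0.2944·0.11 + 0.2796·0.02 + 0.4260·0.01 ≈ 0.04224... → 0.042.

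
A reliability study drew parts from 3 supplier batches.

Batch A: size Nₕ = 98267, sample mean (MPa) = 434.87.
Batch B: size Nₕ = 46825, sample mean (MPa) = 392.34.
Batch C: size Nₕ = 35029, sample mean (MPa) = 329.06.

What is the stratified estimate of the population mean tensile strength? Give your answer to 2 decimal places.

N = 180121; weights Wₕ = Nₕ/N = (0.5456, 0.2600, 0.1945).
x̄_st = Σ Wₕ·x̄ₕ = 0.5456·434.87 + 0.2600·392.34 + 0.1945·329.06 ≈ 403.2363...
→ 403.24.

403.24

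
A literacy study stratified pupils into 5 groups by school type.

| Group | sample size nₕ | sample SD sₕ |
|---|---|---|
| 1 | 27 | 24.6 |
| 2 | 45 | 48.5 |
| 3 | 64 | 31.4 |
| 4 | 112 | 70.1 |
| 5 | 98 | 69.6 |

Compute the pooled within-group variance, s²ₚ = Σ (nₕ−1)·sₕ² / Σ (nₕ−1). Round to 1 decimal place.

1: (27−1)·24.6² = 26·605.16 = 15734.16
2: (45−1)·48.5² = 44·2352.25 = 103499
3: (64−1)·31.4² = 63·985.96 = 62115.48
4: (112−1)·70.1² = 111·4914.01 = 545455.11
5: (98−1)·69.6² = 97·4844.16 = 469883.52
Numerator = 1196687.27; denominator = Σ(nₕ−1) = 341.
s²ₚ = 1196687.27/341 = 3509.347... → 3509.3.

3509.3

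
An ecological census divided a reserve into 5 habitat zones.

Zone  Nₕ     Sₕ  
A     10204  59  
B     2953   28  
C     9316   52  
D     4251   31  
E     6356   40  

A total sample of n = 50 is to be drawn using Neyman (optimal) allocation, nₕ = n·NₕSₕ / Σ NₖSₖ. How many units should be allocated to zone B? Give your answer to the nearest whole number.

3

Σ NₕSₕ = 10204·59 + 2953·28 + 9316·52 + 4251·31 + 6356·40 = 1555173.
Share for B: 82684/1555173 = 0.05317.
n_B = 50 × 0.05317 = 2.658... → 3.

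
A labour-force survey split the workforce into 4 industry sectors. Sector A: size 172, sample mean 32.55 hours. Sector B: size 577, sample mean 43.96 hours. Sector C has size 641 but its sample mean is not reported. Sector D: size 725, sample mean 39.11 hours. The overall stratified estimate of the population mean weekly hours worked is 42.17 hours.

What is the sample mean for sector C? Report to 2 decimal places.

46.60

N = 172 + 577 + 641 + 725 = 2115.
Overall total = μ·N = 42.17·2115 = 89189.55.
Subtract the known strata: 172·32.55 + 577·43.96 + 725·39.11 = 59318.27.
Remaining total for sector C: 89189.55 − 59318.27 = 29871.28.
Divide by its size: 29871.28 / 641 = 46.6011... → 46.60.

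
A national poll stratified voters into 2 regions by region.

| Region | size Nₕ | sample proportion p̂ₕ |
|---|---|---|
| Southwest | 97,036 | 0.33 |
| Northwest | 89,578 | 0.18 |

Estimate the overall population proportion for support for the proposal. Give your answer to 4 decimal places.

0.2580

N = 97036 + 89578 = 186614.
Overall proportion = Σ (Nₕ/N)·p̂ₕ.
Σ Nₕp̂ₕ = 32021.88 + 16124.04 = 48145.92.
48145.92 / 186614 = 0.257997... → 0.2580.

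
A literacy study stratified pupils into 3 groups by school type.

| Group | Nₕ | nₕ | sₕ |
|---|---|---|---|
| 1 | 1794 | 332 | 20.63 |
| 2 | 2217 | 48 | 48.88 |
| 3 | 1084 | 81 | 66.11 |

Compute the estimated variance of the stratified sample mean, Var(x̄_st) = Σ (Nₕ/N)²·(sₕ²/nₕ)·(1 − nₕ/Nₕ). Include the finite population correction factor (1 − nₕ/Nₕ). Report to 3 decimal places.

N = 5095. Term for each stratum: Wₕ²sₕ²/nₕ·(1−nₕ/Nₕ).
Var(x̄_st) = 0.129521 + 9.220575 + 2.259910 = 11.610007 → 11.610.

11.610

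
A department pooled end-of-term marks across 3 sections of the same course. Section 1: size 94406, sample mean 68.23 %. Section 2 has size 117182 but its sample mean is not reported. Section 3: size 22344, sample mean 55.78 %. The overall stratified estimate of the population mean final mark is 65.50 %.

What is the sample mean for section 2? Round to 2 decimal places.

65.15

Σ Nₕx̄ₕ = N·μ, so 117182·x̄_2 = 233932·65.50 − (94406·68.23 + 22344·55.78).
= 15322546 − 7687669.7 = 7634876.3.
x̄_2 = 7634876.3 / 117182 = 65.1540... → 65.15.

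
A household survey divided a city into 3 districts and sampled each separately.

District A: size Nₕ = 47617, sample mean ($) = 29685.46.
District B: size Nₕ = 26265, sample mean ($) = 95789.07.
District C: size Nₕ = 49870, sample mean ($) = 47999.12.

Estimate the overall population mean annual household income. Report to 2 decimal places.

N = 47617 + 26265 + 49870 = 123752.
Overall mean = Σ (Nₕ/N)·x̄ₕ — weight by population share, not a simple average.
Σ Nₕx̄ₕ = 47617·29685.46 + 26265·95789.07 + 49870·47999.12 = 1413532548.82 + 2515899923.55 + 2393716114.4 = 6323148586.77.
Divide by N: 6323148586.77 / 123752 = 51095.3244... → 51095.32.

51095.32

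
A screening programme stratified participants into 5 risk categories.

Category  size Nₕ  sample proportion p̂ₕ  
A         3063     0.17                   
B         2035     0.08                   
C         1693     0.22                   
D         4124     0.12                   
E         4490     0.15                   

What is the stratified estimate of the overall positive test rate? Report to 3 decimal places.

0.144

Wₕ = Nₕ/N with N = 15405: 0.1988, 0.1321, 0.1099, 0.2677, 0.2915.
p̂_st = 0.1988·0.17 + 0.1321·0.08 + 0.1099·0.22 + 0.2677·0.12 + 0.2915·0.15 ≈ 0.14439... → 0.144.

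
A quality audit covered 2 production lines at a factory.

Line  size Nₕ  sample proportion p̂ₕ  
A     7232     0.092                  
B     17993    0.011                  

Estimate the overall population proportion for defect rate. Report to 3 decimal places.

0.034

N = 7232 + 17993 = 25225.
Overall proportion = Σ (Nₕ/N)·p̂ₕ.
Σ Nₕp̂ₕ = 665.344 + 197.923 = 863.267.
863.267 / 25225 = 0.03422... → 0.034.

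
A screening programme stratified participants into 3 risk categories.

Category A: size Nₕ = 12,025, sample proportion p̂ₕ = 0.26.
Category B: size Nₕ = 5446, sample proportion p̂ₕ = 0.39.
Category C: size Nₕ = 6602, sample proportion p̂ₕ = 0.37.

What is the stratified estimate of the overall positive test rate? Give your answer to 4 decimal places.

0.3196

N = 12025 + 5446 + 6602 = 24073.
Overall proportion = Σ (Nₕ/N)·p̂ₕ.
Σ Nₕp̂ₕ = 3126.5 + 2123.94 + 2442.74 = 7693.18.
7693.18 / 24073 = 0.319577... → 0.3196.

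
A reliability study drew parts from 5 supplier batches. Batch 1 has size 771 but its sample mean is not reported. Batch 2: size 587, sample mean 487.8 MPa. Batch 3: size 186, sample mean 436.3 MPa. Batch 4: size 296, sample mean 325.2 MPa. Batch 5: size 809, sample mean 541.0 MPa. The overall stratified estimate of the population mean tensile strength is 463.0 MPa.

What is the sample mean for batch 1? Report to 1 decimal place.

Σ Nₕx̄ₕ = N·μ, so 771·x̄_1 = 2649·463.0 − (587·487.8 + 186·436.3 + 296·325.2 + 809·541.0).
= 1226487 − 901418.6 = 325068.4.
x̄_1 = 325068.4 / 771 = 421.619... → 421.6.

421.6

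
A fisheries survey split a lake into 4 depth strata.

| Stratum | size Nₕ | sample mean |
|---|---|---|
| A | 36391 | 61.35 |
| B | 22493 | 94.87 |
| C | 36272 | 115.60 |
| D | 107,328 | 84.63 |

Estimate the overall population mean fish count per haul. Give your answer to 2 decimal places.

N = 36391 + 22493 + 36272 + 107328 = 202484.
The stratified mean weights each stratum mean by its population share Nₕ/N.
Σ Nₕx̄ₕ = 36391·61.35 + 22493·94.87 + 36272·115.60 + 107328·84.63 = 2232587.85 + 2133910.91 + 4193043.2 + 9083168.64 = 17642710.6.
Divide by N: 17642710.6 / 202484 = 87.1314... → 87.13.

87.13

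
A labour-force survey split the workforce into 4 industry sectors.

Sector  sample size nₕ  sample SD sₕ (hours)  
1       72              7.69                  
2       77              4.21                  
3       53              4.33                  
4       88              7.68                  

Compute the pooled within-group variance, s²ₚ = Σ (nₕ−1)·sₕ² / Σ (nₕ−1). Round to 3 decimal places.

Degrees of freedom: 71 + 76 + 52 + 87 = 286.
Σ(nₕ−1)sₕ² = 71·59.1361 + 76·17.7241 + 52·18.7489 + 87·58.9824 = 11652.1063.
s²ₚ = 11652.1063 / 286 = 40.74163... → 40.742.

40.742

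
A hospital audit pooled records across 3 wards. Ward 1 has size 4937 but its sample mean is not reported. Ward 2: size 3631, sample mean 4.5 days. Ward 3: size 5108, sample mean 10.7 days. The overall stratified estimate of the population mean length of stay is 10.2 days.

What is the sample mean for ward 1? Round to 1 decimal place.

13.9

N = 4937 + 3631 + 5108 = 13676.
Overall total = μ·N = 10.2·13676 = 139495.2.
Subtract the known strata: 3631·4.5 + 5108·10.7 = 70995.1.
Remaining total for ward 1: 139495.2 − 70995.1 = 68500.1.
Divide by its size: 68500.1 / 4937 = 13.875... → 13.9.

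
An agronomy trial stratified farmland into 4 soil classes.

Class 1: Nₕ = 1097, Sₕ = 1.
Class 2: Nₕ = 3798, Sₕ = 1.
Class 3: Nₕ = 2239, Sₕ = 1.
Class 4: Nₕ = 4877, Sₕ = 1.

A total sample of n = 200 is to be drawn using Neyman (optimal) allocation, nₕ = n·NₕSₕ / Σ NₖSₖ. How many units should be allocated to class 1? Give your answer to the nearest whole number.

18

1: NₕSₕ = 1097·1 = 1097
2: NₕSₕ = 3798·1 = 3798
3: NₕSₕ = 2239·1 = 2239
4: NₕSₕ = 4877·1 = 4877
Σ NₕSₕ = 12011.
n_1 = 200·1097/12011 = 18.267... → 18.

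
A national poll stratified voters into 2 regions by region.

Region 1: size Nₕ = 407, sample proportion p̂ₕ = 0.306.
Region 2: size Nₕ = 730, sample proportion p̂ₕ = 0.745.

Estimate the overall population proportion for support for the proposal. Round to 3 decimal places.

N = 407 + 730 = 1137.
Overall proportion = Σ (Nₕ/N)·p̂ₕ.
Σ Nₕp̂ₕ = 124.542 + 543.85 = 668.392.
668.392 / 1137 = 0.58786... → 0.588.

0.588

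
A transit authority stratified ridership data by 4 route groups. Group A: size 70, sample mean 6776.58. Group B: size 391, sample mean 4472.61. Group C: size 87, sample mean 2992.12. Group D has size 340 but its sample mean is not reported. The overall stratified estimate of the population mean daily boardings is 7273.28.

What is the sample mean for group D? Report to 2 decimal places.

11691.79

Σ Nₕx̄ₕ = N·μ, so 340·x̄_D = 888·7273.28 − (70·6776.58 + 391·4472.61 + 87·2992.12).
= 6458672.64 − 2483465.55 = 3975207.09.
x̄_D = 3975207.09 / 340 = 11691.7856... → 11691.79.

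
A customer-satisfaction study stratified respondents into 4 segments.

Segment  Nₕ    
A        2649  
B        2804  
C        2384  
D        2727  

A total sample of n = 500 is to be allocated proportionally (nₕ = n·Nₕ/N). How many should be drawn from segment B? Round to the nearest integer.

133

Share of segment B = 2804/10564 = 0.26543.
Allocate 500 × 0.26543 = 132.715... → 133.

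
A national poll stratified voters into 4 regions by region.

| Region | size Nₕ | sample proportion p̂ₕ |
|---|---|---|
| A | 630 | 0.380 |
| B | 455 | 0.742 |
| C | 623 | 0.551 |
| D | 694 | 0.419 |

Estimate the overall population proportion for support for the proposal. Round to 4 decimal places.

0.5042

Wₕ = Nₕ/N with N = 2402: 0.2623, 0.1894, 0.2594, 0.2889.
p̂_st = 0.2623·0.380 + 0.1894·0.742 + 0.2594·0.551 + 0.2889·0.419 ≈ 0.504192... → 0.5042.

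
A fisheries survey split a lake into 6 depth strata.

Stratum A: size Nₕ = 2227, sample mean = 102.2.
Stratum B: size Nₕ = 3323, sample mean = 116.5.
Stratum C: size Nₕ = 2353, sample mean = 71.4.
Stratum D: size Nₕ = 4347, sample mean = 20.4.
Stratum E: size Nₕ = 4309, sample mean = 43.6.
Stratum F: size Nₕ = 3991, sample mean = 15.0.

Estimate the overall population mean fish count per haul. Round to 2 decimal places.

x̄_st = (Σ Nₕx̄ₕ) / (Σ Nₕ) = (2227·102.2 + 3323·116.5 + 2353·71.4 + 4347·20.4 + 4309·43.6 + 3991·15.0) / 20550
= 1119149.3 / 20550 = 54.4598... → 54.46.

54.46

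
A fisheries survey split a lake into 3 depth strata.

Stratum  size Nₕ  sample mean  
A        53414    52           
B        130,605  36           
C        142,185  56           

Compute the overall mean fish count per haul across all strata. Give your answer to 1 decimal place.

x̄_st = (Σ Nₕx̄ₕ) / (Σ Nₕ) = (53414·52 + 130605·36 + 142185·56) / 326204
= 15441668 / 326204 = 47.337... → 47.3.

47.3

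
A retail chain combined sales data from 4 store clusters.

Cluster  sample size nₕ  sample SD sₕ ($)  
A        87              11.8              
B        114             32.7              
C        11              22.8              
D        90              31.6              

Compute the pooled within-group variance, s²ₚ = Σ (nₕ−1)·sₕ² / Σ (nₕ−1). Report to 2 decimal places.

761.32

Degrees of freedom: 86 + 113 + 10 + 89 = 298.
Σ(nₕ−1)sₕ² = 86·139.24 + 113·1069.29 + 10·519.84 + 89·998.56 = 226874.65.
s²ₚ = 226874.65 / 298 = 761.3243... → 761.32.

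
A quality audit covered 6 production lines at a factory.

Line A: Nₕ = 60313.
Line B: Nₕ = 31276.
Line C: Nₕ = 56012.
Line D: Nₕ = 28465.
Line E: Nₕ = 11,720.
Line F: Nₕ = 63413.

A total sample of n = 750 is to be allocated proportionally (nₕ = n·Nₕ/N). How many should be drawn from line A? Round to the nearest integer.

N = 60313 + 31276 + 56012 + 28465 + 11720 + 63413 = 251199.
n_A = 750·60313/251199 = 180.075... → 180.

180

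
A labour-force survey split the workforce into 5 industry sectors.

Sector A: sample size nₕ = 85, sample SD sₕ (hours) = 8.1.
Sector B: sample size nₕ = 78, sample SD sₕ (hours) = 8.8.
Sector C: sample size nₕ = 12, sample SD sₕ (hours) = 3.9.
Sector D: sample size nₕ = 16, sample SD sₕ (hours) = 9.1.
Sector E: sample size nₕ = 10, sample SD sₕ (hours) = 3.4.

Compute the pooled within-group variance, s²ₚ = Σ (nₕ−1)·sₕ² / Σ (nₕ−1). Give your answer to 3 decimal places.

66.263

Degrees of freedom: 84 + 77 + 11 + 15 + 9 = 196.
Σ(nₕ−1)sₕ² = 84·65.61 + 77·77.44 + 11·15.21 + 15·82.81 + 9·11.56 = 12987.62.
s²ₚ = 12987.62 / 196 = 66.26337... → 66.263.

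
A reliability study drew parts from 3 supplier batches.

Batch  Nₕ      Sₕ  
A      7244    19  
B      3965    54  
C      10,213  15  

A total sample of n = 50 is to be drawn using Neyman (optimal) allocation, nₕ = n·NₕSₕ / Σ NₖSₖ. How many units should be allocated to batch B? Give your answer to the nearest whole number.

Σ NₕSₕ = 7244·19 + 3965·54 + 10213·15 = 504941.
Share for B: 214110/504941 = 0.42403.
n_B = 50 × 0.42403 = 21.201... → 21.

21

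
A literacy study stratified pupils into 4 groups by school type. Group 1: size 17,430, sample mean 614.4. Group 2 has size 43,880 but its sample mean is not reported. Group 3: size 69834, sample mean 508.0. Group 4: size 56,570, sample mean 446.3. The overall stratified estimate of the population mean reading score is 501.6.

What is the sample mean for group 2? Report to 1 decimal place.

N = 17430 + 43880 + 69834 + 56570 = 187714.
Overall total = μ·N = 501.6·187714 = 94157342.4.
Subtract the known strata: 17430·614.4 + 69834·508.0 + 56570·446.3 = 71431855.
Remaining total for group 2: 94157342.4 − 71431855 = 22725487.4.
Divide by its size: 22725487.4 / 43880 = 517.901... → 517.9.

517.9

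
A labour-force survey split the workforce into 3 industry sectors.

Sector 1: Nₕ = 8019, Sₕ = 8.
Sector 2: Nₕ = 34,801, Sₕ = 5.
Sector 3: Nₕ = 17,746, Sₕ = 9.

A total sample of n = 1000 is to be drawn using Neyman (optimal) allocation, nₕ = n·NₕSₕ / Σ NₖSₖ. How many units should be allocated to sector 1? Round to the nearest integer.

161

1: NₕSₕ = 8019·8 = 64152
2: NₕSₕ = 34801·5 = 174005
3: NₕSₕ = 17746·9 = 159714
Σ NₕSₕ = 397871.
n_1 = 1000·64152/397871 = 161.238... → 161.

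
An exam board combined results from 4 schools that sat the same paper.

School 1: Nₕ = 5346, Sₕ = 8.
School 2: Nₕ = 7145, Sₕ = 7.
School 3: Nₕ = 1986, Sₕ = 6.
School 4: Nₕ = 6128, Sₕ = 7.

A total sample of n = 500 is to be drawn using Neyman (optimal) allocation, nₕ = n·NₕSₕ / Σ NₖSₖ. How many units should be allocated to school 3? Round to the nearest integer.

40

Σ NₕSₕ = 5346·8 + 7145·7 + 1986·6 + 6128·7 = 147595.
Share for 3: 11916/147595 = 0.08073.
n_3 = 500 × 0.08073 = 40.367... → 40.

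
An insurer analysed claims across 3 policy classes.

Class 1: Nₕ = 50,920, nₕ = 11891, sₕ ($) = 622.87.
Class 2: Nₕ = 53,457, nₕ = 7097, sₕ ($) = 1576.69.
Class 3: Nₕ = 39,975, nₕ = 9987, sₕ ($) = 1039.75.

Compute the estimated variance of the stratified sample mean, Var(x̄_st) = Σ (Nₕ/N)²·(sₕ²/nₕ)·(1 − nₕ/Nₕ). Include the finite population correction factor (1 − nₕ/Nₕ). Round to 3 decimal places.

50.999

N = 144352; Wₕ = Nₕ/N.
class 1: (50920/144352)²·622.87²/11891·(1 − 11891/50920) = 3.111764
class 2: (53457/144352)²·1576.69²/7097·(1 − 7097/53457) = 41.660092
class 3: (39975/144352)²·1039.75²/9987·(1 − 9987/39975) = 6.227492
Sum = 50.999348 → 50.999.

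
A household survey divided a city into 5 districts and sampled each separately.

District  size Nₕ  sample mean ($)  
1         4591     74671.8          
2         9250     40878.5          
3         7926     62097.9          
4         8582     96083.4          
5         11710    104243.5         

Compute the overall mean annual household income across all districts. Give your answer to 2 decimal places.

N = 4591 + 9250 + 7926 + 8582 + 11710 = 42059.
Weight each subgroup mean by Nₕ/N and sum.
Σ Nₕx̄ₕ = 4591·74671.8 + 9250·40878.5 + 7926·62097.9 + 8582·96083.4 + 11710·104243.5 = 342818233.8 + 378126125 + 492187955.4 + 824587738.8 + 1220691385 = 3258411438.
Divide by N: 3258411438 / 42059 = 77472.3944... → 77472.39.

77472.39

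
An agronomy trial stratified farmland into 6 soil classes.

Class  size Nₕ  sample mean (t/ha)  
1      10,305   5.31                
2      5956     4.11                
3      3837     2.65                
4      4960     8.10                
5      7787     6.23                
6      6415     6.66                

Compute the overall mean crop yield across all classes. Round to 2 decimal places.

N = 39260; weights Wₕ = Nₕ/N = (0.2625, 0.1517, 0.0977, 0.1263, 0.1983, 0.1634).
x̄_st = Σ Wₕ·x̄ₕ = 0.2625·5.31 + 0.1517·4.11 + 0.0977·2.65 + 0.1263·8.10 + 0.1983·6.23 + 0.1634·6.66 ≈ 5.6235...
→ 5.62.

5.62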